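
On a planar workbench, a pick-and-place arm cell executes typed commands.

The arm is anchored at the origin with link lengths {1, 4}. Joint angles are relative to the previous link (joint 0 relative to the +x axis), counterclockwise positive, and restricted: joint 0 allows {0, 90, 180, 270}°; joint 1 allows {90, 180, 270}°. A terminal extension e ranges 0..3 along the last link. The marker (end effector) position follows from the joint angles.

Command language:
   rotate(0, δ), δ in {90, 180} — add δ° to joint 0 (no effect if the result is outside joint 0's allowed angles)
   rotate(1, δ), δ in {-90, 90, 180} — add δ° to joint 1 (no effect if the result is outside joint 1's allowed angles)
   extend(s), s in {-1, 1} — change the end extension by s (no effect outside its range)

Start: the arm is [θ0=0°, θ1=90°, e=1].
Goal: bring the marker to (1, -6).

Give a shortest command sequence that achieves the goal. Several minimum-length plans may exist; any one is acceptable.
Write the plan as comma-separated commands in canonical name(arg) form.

rotate(1, 180), extend(1)

t0: [θ0=0°, θ1=90°, e=1]
1. rotate(1, 180) → [θ0=0°, θ1=270°, e=1]
2. extend(1) → [θ0=0°, θ1=270°, e=2]
shorter routes all fall short; 2 is best.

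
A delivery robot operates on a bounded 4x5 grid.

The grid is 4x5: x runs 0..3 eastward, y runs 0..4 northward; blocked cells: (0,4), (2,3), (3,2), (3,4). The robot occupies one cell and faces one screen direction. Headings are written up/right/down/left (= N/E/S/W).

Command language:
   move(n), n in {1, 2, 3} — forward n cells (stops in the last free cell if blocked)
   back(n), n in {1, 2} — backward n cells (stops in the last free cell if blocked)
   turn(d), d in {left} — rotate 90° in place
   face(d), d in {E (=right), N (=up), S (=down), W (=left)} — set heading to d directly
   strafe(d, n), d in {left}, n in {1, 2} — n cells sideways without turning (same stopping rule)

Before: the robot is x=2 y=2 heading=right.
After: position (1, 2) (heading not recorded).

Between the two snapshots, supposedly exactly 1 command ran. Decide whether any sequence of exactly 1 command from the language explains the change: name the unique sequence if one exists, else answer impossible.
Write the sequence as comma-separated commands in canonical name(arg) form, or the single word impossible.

start: x=2 y=2 heading=right
step 1 (back(1)): x=1 y=2 heading=right
no other 1-command option fits: unique.

back(1)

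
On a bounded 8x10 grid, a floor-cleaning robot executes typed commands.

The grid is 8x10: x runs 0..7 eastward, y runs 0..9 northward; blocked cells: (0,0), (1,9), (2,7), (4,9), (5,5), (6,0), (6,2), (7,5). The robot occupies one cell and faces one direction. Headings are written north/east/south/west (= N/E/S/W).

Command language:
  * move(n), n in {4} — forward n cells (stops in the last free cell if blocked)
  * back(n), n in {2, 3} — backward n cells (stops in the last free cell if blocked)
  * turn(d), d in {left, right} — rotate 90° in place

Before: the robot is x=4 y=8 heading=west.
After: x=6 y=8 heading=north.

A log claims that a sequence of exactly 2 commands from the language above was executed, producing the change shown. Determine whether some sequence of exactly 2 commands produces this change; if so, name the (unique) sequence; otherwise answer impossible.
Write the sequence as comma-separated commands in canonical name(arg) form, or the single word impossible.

back(2), turn(right)

key: order matters: swapping back(2) and turn(right) lands elsewhere
begin: x=4 y=8 heading=west
1. back(2) → x=6 y=8 heading=west
2. turn(right) → x=6 y=8 heading=north
all 25 alternatives checked — unique.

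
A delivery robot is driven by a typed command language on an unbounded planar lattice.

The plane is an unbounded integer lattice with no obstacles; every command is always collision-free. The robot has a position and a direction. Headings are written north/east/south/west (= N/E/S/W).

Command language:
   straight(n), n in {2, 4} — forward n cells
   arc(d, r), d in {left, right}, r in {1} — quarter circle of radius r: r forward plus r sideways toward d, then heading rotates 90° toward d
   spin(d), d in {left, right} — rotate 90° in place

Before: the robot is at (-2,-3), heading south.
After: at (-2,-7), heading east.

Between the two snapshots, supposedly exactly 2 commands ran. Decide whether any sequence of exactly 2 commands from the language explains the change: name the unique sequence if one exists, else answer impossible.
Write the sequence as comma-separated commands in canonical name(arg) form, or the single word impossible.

straight(4), spin(left)

key: position moved to (-2,-7) AND the heading swung to E — translation plus rotation needed
begin: at (-2,-3), heading south
[1] after straight(4): at (-2,-7), heading south
[2] after spin(left): at (-2,-7), heading east
uniquely the one of 36 2-step routes that fits.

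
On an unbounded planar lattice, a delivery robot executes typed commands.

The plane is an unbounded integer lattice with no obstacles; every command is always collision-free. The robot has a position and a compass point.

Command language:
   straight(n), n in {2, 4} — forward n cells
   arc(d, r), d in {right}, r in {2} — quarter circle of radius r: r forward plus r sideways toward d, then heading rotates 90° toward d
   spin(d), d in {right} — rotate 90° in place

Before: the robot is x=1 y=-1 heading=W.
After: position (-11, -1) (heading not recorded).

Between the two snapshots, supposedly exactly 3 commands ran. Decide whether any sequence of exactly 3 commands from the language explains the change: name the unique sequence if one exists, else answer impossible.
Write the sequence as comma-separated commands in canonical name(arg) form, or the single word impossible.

straight(4), straight(4), straight(4)

start: x=1 y=-1 heading=W
[1] after straight(4): x=-3 y=-1 heading=W
[2] after straight(4): x=-7 y=-1 heading=W
[3] after straight(4): x=-11 y=-1 heading=W
all 64 alternatives checked — unique.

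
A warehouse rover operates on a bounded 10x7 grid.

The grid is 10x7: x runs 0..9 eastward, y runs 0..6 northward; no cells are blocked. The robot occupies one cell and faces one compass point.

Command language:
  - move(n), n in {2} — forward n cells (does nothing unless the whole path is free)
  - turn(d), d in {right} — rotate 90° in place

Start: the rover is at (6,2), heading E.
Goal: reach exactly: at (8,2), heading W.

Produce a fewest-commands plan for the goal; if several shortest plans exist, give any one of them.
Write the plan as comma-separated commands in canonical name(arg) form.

start: at (6,2), heading E
t=1 move(2) ⇒ at (8,2), heading E
t=2 turn(right) ⇒ at (8,2), heading S
t=3 turn(right) ⇒ at (8,2), heading W
nothing shorter than 3 reaches the goal.

move(2), turn(right), turn(right)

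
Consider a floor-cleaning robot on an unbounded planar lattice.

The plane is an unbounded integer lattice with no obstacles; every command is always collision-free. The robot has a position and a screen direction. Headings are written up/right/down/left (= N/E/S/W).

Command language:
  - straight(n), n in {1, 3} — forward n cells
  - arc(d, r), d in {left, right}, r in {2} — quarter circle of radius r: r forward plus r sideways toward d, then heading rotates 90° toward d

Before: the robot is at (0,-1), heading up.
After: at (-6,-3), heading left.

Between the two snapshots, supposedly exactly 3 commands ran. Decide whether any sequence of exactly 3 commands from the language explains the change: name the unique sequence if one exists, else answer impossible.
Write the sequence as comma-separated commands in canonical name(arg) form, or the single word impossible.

key: cell and facing (now W) both changed — the 3 commands mix motion and turning
initial: at (0,-1), heading up
1. arc(left, 2) → at (-2,1), heading left
2. arc(left, 2) → at (-4,-1), heading down
3. arc(right, 2) → at (-6,-3), heading left
all 64 alternatives checked — unique.

arc(left, 2), arc(left, 2), arc(right, 2)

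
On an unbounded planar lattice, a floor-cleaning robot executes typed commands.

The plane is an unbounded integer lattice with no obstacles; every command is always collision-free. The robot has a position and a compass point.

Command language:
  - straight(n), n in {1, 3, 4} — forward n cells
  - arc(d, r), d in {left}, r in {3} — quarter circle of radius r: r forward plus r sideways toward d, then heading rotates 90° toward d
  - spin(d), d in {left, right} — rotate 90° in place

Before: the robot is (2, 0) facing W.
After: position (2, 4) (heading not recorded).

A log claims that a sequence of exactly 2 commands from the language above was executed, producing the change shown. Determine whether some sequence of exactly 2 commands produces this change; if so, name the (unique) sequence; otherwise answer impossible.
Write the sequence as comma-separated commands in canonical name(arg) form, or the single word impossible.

spin(right), straight(4)

key: running straight(4) before spin(right) would end elsewhere — order is forced
begin: (2, 0) facing W
step 1 (spin(right)): (2, 0) facing N
step 2 (straight(4)): (2, 4) facing N
uniquely the one of 36 2-step routes that fits.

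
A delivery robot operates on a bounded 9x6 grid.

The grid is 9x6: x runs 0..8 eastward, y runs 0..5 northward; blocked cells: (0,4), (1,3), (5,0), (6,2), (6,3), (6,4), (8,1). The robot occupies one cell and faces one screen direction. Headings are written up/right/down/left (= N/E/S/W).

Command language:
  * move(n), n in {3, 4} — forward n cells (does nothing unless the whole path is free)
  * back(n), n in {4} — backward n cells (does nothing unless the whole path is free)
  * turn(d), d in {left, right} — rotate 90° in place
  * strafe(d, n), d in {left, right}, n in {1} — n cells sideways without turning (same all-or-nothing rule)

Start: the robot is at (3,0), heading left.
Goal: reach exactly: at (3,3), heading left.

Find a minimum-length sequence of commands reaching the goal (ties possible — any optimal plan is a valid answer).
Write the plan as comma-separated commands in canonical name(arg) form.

initial: at (3,0), heading left
step 1 (strafe(right, 1)): at (3,1), heading left
step 2 (strafe(right, 1)): at (3,2), heading left
step 3 (strafe(right, 1)): at (3,3), heading left
minimal: 3 command(s), checked below 3.

strafe(right, 1), strafe(right, 1), strafe(right, 1)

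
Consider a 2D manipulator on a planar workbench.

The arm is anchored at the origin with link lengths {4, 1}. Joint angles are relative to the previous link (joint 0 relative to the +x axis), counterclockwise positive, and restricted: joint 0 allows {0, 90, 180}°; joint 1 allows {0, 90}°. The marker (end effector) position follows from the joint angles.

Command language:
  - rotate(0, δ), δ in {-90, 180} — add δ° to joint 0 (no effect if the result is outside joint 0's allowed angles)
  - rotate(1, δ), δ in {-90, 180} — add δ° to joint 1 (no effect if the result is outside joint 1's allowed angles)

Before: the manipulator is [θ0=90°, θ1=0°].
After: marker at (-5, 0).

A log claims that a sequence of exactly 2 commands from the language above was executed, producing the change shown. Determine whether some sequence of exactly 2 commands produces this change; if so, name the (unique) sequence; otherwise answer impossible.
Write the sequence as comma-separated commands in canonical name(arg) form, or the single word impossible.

rotate(0, -90), rotate(0, 180)

key: running rotate(0, 180) before rotate(0, -90) would end elsewhere — order is forced
start: [θ0=90°, θ1=0°]
[1] after rotate(0, -90): [θ0=0°, θ1=0°]
[2] after rotate(0, 180): [θ0=180°, θ1=0°]
no other 2-command option fits: unique.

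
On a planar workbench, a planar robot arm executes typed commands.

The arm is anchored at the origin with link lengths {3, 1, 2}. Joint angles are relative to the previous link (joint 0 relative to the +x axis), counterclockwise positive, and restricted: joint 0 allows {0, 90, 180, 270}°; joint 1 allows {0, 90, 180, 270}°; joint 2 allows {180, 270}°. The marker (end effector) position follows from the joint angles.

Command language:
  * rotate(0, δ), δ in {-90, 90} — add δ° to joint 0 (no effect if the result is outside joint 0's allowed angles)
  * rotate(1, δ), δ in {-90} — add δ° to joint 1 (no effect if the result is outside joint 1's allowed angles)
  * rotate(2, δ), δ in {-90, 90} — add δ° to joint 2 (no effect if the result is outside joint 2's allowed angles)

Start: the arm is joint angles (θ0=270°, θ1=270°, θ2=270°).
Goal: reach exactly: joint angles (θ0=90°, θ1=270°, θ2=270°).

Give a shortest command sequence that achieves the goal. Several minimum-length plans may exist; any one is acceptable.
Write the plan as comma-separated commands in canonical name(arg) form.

rotate(0, 90), rotate(0, 90)

start: joint angles (θ0=270°, θ1=270°, θ2=270°)
t=1 rotate(0, 90) ⇒ joint angles (θ0=0°, θ1=270°, θ2=270°)
t=2 rotate(0, 90) ⇒ joint angles (θ0=90°, θ1=270°, θ2=270°)
nothing shorter than 2 reaches the goal.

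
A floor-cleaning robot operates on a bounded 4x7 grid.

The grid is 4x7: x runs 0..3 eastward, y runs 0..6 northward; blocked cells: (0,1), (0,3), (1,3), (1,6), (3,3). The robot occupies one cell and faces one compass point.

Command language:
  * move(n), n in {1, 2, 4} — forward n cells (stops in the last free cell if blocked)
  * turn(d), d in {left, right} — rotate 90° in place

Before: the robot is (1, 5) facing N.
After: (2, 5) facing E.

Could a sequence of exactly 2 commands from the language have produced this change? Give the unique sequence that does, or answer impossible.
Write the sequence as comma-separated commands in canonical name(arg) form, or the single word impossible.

key: order matters: swapping turn(right) and move(1) lands elsewhere
initial: (1, 5) facing N
[1] after turn(right): (1, 5) facing E
[2] after move(1): (2, 5) facing E
uniquely the one of 25 2-step routes that fits.

turn(right), move(1)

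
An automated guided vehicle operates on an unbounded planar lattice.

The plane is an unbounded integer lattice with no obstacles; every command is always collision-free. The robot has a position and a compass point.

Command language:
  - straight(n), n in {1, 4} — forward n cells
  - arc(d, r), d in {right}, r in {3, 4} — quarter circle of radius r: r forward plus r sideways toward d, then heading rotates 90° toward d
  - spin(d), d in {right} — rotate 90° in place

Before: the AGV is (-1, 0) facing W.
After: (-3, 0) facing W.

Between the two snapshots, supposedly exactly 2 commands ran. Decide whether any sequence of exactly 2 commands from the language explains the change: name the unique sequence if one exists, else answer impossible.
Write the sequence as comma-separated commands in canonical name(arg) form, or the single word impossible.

straight(1), straight(1)

key: still facing W at the end — nothing in the sequence rotates
from: (-1, 0) facing W
1. straight(1) → (-2, 0) facing W
2. straight(1) → (-3, 0) facing W
all 25 alternatives checked — unique.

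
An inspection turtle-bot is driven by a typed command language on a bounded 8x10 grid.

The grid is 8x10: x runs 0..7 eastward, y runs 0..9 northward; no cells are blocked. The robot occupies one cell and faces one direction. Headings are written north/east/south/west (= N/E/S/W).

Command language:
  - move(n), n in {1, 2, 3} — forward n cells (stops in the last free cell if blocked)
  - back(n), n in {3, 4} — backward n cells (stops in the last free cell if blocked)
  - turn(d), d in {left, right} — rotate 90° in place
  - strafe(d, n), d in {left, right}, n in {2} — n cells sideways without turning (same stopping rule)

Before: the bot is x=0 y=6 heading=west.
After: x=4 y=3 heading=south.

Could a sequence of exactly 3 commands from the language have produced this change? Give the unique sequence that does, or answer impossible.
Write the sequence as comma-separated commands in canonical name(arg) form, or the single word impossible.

back(4), turn(left), move(3)

key: order matters: swapping back(4) and move(3) lands elsewhere
start: x=0 y=6 heading=west
1. back(4) → x=4 y=6 heading=west
2. turn(left) → x=4 y=6 heading=south
3. move(3) → x=4 y=3 heading=south
all 729 alternatives checked — unique.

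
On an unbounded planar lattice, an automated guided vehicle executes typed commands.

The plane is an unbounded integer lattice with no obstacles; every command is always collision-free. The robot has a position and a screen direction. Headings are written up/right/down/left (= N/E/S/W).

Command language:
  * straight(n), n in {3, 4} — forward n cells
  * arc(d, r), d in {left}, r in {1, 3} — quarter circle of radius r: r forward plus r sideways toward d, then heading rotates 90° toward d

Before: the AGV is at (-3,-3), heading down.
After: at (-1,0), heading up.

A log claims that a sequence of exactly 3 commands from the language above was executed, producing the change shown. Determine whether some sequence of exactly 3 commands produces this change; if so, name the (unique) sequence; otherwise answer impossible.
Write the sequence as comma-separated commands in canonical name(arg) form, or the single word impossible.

arc(left, 1), arc(left, 1), straight(3)

key: cell and facing (now N) both changed — the 3 commands mix motion and turning
initial: at (-3,-3), heading down
1. arc(left, 1) → at (-2,-4), heading right
2. arc(left, 1) → at (-1,-3), heading up
3. straight(3) → at (-1,0), heading up
no rival 3-sequence matches.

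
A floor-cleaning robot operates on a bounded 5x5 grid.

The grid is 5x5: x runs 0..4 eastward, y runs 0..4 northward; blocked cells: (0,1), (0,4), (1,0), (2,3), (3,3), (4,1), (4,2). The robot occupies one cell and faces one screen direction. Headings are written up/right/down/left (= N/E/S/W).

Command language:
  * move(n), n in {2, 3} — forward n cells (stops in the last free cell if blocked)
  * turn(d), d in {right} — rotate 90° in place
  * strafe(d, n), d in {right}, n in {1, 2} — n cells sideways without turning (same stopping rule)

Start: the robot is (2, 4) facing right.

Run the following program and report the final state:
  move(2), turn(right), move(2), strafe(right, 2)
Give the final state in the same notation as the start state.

(4, 3) facing down

t0: (2, 4) facing right
step 1 (move(2)): (4, 4) facing right
step 2 (turn(right)): (4, 4) facing down
step 3 (move(2)): (4, 3) facing down
step 4 (strafe(right, 2)): (4, 3) facing down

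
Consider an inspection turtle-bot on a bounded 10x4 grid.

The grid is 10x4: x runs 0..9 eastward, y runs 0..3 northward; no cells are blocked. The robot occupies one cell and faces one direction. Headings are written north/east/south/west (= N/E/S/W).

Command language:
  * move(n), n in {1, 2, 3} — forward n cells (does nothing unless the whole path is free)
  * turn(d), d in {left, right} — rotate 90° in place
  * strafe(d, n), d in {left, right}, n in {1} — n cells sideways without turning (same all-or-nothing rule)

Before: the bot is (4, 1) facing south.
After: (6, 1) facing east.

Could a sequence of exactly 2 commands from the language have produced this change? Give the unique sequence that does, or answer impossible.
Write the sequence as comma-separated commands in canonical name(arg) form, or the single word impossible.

turn(left), move(2)

key: position moved to (6,1) AND the heading swung to E — translation plus rotation needed
start: (4, 1) facing south
[1] after turn(left): (4, 1) facing east
[2] after move(2): (6, 1) facing east
uniquely the one of 49 2-step routes that fits.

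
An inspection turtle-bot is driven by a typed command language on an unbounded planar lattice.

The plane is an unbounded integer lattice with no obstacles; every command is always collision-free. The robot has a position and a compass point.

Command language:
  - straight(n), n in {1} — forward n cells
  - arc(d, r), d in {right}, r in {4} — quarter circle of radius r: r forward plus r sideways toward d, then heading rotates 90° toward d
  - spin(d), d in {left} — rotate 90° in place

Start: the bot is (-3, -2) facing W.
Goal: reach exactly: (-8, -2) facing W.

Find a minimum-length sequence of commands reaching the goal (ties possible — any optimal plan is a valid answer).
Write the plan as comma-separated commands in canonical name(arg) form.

initial: (-3, -2) facing W
[1] after straight(1): (-4, -2) facing W
[2] after straight(1): (-5, -2) facing W
[3] after straight(1): (-6, -2) facing W
[4] after straight(1): (-7, -2) facing W
[5] after straight(1): (-8, -2) facing W
shorter routes all fall short; 5 is best.

straight(1), straight(1), straight(1), straight(1), straight(1)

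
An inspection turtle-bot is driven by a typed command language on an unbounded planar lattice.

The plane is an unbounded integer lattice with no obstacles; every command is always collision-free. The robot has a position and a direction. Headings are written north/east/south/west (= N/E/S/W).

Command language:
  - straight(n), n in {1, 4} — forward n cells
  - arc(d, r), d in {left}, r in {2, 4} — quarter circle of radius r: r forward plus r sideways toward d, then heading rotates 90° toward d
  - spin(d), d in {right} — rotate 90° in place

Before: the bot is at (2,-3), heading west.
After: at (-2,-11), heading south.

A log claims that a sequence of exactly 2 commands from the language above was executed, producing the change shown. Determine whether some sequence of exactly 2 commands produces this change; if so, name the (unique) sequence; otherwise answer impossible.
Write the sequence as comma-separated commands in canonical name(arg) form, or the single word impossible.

key: cell and facing (now S) both changed — the 2 commands mix motion and turning
initial: at (2,-3), heading west
[1] after arc(left, 4): at (-2,-7), heading south
[2] after straight(4): at (-2,-11), heading south
all 25 alternatives checked — unique.

arc(left, 4), straight(4)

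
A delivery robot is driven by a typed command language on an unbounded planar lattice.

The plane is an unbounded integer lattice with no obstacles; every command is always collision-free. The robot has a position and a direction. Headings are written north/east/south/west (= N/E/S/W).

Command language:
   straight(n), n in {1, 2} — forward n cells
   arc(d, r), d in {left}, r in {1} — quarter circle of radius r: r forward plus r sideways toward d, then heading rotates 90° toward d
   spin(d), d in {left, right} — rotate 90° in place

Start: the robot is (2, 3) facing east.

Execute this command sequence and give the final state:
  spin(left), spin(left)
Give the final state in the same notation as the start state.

initial: (2, 3) facing east
1. spin(left) → (2, 3) facing north
2. spin(left) → (2, 3) facing west

(2, 3) facing west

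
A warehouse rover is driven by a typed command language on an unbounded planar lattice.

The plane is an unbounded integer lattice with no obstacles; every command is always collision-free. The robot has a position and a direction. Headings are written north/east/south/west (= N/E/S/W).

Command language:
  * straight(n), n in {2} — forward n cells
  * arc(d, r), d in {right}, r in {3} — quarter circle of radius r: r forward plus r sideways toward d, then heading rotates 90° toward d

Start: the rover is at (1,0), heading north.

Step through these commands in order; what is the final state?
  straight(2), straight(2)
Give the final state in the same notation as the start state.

t0: at (1,0), heading north
step 1 (straight(2)): at (1,2), heading north
step 2 (straight(2)): at (1,4), heading north

at (1,4), heading north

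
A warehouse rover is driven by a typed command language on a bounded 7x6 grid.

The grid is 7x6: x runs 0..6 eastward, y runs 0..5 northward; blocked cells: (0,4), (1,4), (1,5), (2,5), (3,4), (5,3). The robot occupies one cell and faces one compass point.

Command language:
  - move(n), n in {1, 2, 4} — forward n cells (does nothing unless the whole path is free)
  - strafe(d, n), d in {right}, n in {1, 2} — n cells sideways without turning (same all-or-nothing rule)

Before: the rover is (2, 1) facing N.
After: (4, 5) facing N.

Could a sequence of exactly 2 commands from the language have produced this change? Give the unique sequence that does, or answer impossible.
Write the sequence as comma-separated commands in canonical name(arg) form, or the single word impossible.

strafe(right, 2), move(4)

key: still facing N at the end — nothing in the sequence rotates
start: (2, 1) facing N
[1] after strafe(right, 2): (4, 1) facing N
[2] after move(4): (4, 5) facing N
no rival 2-sequence matches.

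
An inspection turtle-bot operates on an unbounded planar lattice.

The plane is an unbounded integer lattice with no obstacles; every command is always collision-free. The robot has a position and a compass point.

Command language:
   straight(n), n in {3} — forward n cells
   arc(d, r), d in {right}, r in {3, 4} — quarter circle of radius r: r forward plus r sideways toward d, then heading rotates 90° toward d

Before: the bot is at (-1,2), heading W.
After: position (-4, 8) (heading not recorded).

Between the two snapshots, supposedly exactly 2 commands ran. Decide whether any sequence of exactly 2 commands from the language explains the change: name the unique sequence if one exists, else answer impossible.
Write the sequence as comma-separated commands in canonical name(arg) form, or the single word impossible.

key: running straight(3) before arc(right, 3) would end elsewhere — order is forced
initial: at (-1,2), heading W
[1] after arc(right, 3): at (-4,5), heading N
[2] after straight(3): at (-4,8), heading N
uniquely the one of 9 2-step routes that fits.

arc(right, 3), straight(3)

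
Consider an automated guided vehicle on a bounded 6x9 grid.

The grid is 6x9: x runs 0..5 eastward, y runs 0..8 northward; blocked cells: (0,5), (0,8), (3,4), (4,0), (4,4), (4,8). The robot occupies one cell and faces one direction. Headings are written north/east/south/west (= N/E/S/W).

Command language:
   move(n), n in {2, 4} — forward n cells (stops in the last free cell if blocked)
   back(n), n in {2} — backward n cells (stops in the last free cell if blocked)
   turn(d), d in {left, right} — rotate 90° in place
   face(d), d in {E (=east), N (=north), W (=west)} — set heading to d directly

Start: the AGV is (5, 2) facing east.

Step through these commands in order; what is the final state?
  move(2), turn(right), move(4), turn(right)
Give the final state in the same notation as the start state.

(5, 0) facing west

from: (5, 2) facing east
t=1 move(2) ⇒ (5, 2) facing east
t=2 turn(right) ⇒ (5, 2) facing south
t=3 move(4) ⇒ (5, 0) facing south
t=4 turn(right) ⇒ (5, 0) facing west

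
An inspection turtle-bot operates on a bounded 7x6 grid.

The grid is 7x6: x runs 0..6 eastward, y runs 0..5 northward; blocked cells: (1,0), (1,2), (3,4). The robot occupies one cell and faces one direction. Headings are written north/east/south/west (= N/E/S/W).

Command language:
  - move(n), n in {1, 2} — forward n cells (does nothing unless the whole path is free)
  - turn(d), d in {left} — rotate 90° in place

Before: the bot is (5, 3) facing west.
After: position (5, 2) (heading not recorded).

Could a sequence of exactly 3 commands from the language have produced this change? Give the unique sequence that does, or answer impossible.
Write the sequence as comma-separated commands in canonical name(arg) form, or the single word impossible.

t0: (5, 3) facing west
step 1 (turn(left)): (5, 3) facing south
step 2 (move(1)): (5, 2) facing south
step 3 (turn(left)): (5, 2) facing east
no other 3-command option fits: unique.

turn(left), move(1), turn(left)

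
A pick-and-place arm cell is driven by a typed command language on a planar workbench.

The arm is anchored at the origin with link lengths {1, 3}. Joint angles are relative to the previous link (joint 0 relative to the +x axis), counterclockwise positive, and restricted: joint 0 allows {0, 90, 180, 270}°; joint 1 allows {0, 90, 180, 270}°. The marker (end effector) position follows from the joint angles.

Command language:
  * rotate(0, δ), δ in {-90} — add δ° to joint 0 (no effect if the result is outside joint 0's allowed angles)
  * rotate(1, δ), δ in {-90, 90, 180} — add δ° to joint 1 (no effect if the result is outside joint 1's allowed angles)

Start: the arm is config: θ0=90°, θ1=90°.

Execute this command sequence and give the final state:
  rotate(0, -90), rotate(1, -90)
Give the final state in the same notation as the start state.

from: config: θ0=90°, θ1=90°
1. rotate(0, -90) → config: θ0=0°, θ1=90°
2. rotate(1, -90) → config: θ0=0°, θ1=0°

config: θ0=0°, θ1=0°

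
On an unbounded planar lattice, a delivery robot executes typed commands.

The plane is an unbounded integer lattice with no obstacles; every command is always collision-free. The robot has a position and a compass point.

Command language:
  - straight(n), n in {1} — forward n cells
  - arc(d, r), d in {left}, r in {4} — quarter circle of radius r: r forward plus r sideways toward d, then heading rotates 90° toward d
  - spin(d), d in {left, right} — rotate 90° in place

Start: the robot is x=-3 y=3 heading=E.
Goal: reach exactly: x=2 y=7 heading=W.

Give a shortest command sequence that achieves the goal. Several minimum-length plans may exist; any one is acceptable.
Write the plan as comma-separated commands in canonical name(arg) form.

straight(1), arc(left, 4), spin(left)

start: x=-3 y=3 heading=E
t=1 straight(1) ⇒ x=-2 y=3 heading=E
t=2 arc(left, 4) ⇒ x=2 y=7 heading=N
t=3 spin(left) ⇒ x=2 y=7 heading=W
no 2-step plan works, so 3 is optimal.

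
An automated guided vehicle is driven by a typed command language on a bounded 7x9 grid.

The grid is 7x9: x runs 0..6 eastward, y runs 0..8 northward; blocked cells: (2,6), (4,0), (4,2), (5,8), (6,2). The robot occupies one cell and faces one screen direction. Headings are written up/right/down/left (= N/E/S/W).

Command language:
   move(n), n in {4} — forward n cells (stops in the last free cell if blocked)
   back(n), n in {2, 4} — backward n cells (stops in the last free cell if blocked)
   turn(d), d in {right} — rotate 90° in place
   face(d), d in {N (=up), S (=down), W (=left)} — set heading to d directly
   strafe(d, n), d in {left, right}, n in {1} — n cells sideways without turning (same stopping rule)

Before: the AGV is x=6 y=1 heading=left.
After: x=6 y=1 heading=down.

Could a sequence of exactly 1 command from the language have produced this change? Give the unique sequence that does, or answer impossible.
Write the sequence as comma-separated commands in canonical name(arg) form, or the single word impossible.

face(S)

key: parked at (6,1) the whole time — nothing moves the robot
begin: x=6 y=1 heading=left
t=1 face(S) ⇒ x=6 y=1 heading=down
uniquely the one of 9 1-step routes that fits.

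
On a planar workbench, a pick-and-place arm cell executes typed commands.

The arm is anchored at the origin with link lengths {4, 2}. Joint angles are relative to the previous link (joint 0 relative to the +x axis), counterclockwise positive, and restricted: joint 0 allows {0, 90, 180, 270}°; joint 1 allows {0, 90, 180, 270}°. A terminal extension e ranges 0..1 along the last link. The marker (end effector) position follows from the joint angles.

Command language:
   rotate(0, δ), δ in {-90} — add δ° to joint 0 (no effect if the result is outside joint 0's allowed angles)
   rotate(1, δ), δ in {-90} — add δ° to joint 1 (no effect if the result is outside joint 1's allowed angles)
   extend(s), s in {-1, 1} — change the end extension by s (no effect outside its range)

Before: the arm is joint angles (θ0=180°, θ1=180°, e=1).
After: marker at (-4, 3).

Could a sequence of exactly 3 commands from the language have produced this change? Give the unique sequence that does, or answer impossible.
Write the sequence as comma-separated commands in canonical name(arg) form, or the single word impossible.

rotate(1, -90), rotate(1, -90), rotate(1, -90)

start: joint angles (θ0=180°, θ1=180°, e=1)
step 1 (rotate(1, -90)): joint angles (θ0=180°, θ1=90°, e=1)
step 2 (rotate(1, -90)): joint angles (θ0=180°, θ1=0°, e=1)
step 3 (rotate(1, -90)): joint angles (θ0=180°, θ1=270°, e=1)
uniquely the one of 64 3-step routes that fits.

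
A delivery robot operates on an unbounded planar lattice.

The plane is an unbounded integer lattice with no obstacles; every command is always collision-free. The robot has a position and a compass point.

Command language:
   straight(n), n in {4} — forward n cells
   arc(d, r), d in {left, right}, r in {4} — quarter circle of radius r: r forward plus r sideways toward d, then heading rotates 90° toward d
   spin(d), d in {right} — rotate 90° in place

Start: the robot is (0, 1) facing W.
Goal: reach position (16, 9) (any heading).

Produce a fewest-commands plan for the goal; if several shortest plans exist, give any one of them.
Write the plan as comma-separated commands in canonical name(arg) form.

spin(right), arc(right, 4), arc(left, 4), arc(right, 4), arc(right, 4)

t0: (0, 1) facing W
[1] after spin(right): (0, 1) facing N
[2] after arc(right, 4): (4, 5) facing E
[3] after arc(left, 4): (8, 9) facing N
[4] after arc(right, 4): (12, 13) facing E
[5] after arc(right, 4): (16, 9) facing S
minimal: 5 command(s), checked below 5.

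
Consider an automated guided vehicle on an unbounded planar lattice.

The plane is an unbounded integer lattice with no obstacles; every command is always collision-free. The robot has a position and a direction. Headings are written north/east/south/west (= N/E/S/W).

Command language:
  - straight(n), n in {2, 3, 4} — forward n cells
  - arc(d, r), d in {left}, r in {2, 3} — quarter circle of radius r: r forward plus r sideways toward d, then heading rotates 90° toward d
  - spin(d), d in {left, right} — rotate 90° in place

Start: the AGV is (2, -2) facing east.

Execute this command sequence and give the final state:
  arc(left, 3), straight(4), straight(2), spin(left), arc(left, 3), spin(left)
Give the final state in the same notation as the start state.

from: (2, -2) facing east
[1] after arc(left, 3): (5, 1) facing north
[2] after straight(4): (5, 5) facing north
[3] after straight(2): (5, 7) facing north
[4] after spin(left): (5, 7) facing west
[5] after arc(left, 3): (2, 4) facing south
[6] after spin(left): (2, 4) facing east

(2, 4) facing east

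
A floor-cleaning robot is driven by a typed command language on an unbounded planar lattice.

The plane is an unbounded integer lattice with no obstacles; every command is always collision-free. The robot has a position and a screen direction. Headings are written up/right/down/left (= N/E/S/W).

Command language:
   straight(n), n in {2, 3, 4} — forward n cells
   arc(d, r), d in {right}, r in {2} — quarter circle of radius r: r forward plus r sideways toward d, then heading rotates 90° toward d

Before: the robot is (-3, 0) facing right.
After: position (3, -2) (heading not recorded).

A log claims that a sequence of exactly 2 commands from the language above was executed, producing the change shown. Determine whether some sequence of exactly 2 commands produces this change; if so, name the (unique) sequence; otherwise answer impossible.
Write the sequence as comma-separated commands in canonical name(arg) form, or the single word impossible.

straight(4), arc(right, 2)

key: order matters: swapping straight(4) and arc(right, 2) lands elsewhere
t0: (-3, 0) facing right
t=1 straight(4) ⇒ (1, 0) facing right
t=2 arc(right, 2) ⇒ (3, -2) facing down
no rival 2-sequence matches.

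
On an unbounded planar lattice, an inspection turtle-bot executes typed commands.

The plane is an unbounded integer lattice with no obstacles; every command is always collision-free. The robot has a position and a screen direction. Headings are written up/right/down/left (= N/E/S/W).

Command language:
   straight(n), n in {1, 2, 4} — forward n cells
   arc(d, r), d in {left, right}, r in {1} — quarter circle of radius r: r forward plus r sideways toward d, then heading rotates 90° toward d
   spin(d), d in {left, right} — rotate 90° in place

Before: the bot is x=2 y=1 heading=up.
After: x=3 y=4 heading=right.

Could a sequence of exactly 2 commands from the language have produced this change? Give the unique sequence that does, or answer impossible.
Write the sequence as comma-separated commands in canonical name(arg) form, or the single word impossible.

key: cell and facing (now E) both changed — the 2 commands mix motion and turning
initial: x=2 y=1 heading=up
[1] after straight(2): x=2 y=3 heading=up
[2] after arc(right, 1): x=3 y=4 heading=right
uniquely the one of 49 2-step routes that fits.

straight(2), arc(right, 1)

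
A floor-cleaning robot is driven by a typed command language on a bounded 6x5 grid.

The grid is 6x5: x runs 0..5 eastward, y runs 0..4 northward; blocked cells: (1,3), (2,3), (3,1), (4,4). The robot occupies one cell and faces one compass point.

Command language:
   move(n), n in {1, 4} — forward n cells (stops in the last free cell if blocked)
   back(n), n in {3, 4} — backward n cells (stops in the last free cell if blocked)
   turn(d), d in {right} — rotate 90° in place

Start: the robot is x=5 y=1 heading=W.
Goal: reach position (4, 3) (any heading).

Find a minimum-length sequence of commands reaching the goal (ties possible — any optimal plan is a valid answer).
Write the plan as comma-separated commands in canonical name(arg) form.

move(4), turn(right), move(4)

initial: x=5 y=1 heading=W
step 1 (move(4)): x=4 y=1 heading=W
step 2 (turn(right)): x=4 y=1 heading=N
step 3 (move(4)): x=4 y=3 heading=N
nothing shorter than 3 reaches the goal.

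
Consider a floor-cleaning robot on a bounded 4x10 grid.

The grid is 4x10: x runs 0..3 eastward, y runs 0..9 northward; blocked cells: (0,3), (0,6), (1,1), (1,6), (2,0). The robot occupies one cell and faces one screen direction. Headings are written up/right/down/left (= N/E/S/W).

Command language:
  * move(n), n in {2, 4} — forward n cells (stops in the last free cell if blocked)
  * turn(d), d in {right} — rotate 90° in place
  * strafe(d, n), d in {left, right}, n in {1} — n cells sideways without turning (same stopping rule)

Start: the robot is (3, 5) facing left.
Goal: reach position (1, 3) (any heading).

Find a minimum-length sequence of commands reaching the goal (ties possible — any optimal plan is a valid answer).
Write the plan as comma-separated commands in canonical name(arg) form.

t0: (3, 5) facing left
t=1 strafe(left, 1) ⇒ (3, 4) facing left
t=2 strafe(left, 1) ⇒ (3, 3) facing left
t=3 move(2) ⇒ (1, 3) facing left
shorter routes all fall short; 3 is best.

strafe(left, 1), strafe(left, 1), move(2)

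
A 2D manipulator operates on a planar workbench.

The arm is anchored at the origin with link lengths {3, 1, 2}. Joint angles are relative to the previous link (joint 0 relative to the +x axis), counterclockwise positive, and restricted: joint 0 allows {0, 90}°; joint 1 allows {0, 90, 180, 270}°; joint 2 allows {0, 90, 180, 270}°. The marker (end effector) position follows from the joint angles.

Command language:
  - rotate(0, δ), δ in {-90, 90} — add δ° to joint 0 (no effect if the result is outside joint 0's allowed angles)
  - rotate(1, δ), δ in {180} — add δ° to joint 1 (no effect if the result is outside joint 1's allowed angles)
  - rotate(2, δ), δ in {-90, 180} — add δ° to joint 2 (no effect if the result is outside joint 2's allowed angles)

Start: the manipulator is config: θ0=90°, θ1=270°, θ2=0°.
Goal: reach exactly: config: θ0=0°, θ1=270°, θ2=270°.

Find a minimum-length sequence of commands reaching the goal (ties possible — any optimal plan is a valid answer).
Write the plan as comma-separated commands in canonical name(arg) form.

begin: config: θ0=90°, θ1=270°, θ2=0°
step 1 (rotate(0, -90)): config: θ0=0°, θ1=270°, θ2=0°
step 2 (rotate(2, -90)): config: θ0=0°, θ1=270°, θ2=270°
minimal: 2 command(s), checked below 2.

rotate(0, -90), rotate(2, -90)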